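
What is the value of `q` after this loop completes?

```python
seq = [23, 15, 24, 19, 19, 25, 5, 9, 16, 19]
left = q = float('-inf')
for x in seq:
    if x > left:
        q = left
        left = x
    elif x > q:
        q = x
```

Second largest (with repeats) in [23, 15, 24, 19, 19, 25, 5, 9, 16, 19]
`q` takes the values: -inf → 15 → 23 → 24

Answer: 24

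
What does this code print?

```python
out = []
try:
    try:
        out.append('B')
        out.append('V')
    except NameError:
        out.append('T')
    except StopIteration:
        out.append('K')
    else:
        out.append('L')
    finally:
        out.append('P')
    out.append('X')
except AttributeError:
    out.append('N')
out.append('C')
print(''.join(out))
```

Execution trace: 'B' (inner try body) → 'V' (inner try body, no exception) → 'L' (inner else) → 'P' (inner finally) → 'X' (try body, no exception) → 'C' (after the try/except). Output: BVLPXC

Answer: BVLPXC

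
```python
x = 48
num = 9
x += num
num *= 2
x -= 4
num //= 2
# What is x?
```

Trace:
`x = 48` → x = 48
`num = 9` → num = 9
`x += num` → x = 57
`num *= 2` → num = 18
`x -= 4` → x = 53
`num //= 2` → num = 9
So x = 53

Answer: 53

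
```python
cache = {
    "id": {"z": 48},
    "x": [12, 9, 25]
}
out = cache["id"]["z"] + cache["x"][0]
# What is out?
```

Trace:
`cache = { ...` → cache = {'id': {'z': 48}, 'x': [12, 9, 25]}
`out = cache["id"]["z"] + cache["x"][0]` → out = 60
So out = 60

Answer: 60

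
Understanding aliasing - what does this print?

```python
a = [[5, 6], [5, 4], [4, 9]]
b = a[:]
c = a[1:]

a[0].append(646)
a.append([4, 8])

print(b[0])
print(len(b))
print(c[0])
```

Key concept: slice with nested mutation.
Step by step:
`a = [[5, 6], [5, 4], [4, 9]]` → a = [[5, 6], [5, 4], [4, 9]]
`b = a[:]` → b = [[5, 6], [5, 4], [4, 9]]
`c = a[1:]` → c = [[5, 4], [4, 9]]
`a[0].append(646)` → a = [[5, 6, 646], [5, 4], [4, 9]]; b = [[5, 6, 646], [5, 4], [4, 9]]
`a.append([4, 8])` → a = [[5, 6, 646], [5, 4], [4, 9], [4, 8]]
`print(b[0])` → prints [5, 6, 646]
`print(len(b))` → prints 3
`print(c[0])` → prints [5, 4]

Answer:
[5, 6, 646]
3
[5, 4]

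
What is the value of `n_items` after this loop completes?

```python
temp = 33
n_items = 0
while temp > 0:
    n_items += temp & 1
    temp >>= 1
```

Count set bits in 33 (binary: 0b100001)
`n_items` takes the values: 0 → 1 → 2

Answer: 2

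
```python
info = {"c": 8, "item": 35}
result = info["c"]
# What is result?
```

Trace:
`info = {"c": 8, "item": 35}` → info = {'c': 8, 'item': 35}
`result = info["c"]` → result = 8
So result = 8

Answer: 8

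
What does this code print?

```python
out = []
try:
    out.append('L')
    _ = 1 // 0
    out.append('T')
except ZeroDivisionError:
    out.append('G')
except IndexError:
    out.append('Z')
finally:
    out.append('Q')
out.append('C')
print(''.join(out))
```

Execution trace: 'L' (try body) → 'G' (except ZeroDivisionError) → 'Q' (finally) → 'C' (after the try/except). Output: LGQC

Answer: LGQC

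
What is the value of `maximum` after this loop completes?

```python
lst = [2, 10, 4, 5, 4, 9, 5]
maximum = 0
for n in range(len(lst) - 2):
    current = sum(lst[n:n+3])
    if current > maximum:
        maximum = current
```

Max sum of 3-element window in [2, 10, 4, 5, 4, 9, 5]
`maximum` takes the values: 0 → 16 → 19

Answer: 19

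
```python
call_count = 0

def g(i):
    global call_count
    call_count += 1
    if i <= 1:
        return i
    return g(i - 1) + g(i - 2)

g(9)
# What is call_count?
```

Calls(i) = 1 + Calls(i-1) + Calls(i-2); Calls(0)=Calls(1)=1. For i=9 this gives 109.

Answer: 109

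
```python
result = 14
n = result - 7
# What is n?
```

Trace:
`result = 14` → result = 14
`n = result - 7` → n = 7
So n = 7

Answer: 7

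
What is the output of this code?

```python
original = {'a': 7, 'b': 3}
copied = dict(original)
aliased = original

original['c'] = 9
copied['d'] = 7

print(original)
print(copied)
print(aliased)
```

Key concept: dict() creates copy, assignment creates alias.
Step by step:
`original = {'a': 7, 'b': 3}` → original = {'a': 7, 'b': 3}
`copied = dict(original)` → copied = {'a': 7, 'b': 3}
`aliased = original` → aliased = {'a': 7, 'b': 3} (same object as original)
`original['c'] = 9` → original = {'a': 7, 'b': 3, 'c': 9} (same object as aliased); aliased = {'a': 7, 'b': 3, 'c': 9} (same object as original)
`copied['d'] = 7` → copied = {'a': 7, 'b': 3, 'd': 7}
`print(original)` → prints {'a': 7, 'b': 3, 'c': 9}
`print(copied)` → prints {'a': 7, 'b': 3, 'd': 7}
`print(aliased)` → prints {'a': 7, 'b': 3, 'c': 9}

Answer:
{'a': 7, 'b': 3, 'c': 9}
{'a': 7, 'b': 3, 'd': 7}
{'a': 7, 'b': 3, 'c': 9}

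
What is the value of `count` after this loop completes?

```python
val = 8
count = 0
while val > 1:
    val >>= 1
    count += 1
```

Count right shifts until 1
`count` takes the values: 0 → 1 → 2 → 3

Answer: 3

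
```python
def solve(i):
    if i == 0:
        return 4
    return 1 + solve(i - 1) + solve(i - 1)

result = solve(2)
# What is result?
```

solve(i) = 1 + 2·solve(i-1), solve(0)=4. Closed form: (4+1)·2^2 - 1 = 19.

Answer: 19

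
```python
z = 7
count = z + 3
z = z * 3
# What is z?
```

Trace:
`z = 7` → z = 7
`count = z + 3` → count = 10
`z = z * 3` → z = 21
So z = 21

Answer: 21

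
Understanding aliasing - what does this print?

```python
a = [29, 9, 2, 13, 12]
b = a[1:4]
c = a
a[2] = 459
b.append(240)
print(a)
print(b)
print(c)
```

Key concept: slice vs alias.
Step by step:
`a = [29, 9, 2, 13, 12]` → a = [29, 9, 2, 13, 12]
`b = a[1:4]` → b = [9, 2, 13]
`c = a` → c = [29, 9, 2, 13, 12] (same object as a)
`a[2] = 459` → a = [29, 9, 459, 13, 12] (same object as c); c = [29, 9, 459, 13, 12] (same object as a)
`b.append(240)` → b = [9, 2, 13, 240]
`print(a)` → prints [29, 9, 459, 13, 12]
`print(b)` → prints [9, 2, 13, 240]
`print(c)` → prints [29, 9, 459, 13, 12]

Answer:
[29, 9, 459, 13, 12]
[9, 2, 13, 240]
[29, 9, 459, 13, 12]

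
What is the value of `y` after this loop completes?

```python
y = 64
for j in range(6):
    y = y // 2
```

Halve 6 times: 64 // 2^6 = 1
`y` takes the values: 64 → 32 → 16 → 8 → 4 → 2 → 1

Answer: 1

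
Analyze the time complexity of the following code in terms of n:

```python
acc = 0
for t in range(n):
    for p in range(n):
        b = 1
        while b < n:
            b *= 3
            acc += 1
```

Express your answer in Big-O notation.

Each loop level contributes: n × n × log n. Multiplying the contributions gives O(n^2 log n).

Answer: O(n^2 log n)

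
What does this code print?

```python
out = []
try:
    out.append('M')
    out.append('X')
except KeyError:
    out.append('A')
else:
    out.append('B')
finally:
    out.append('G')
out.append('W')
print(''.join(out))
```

Execution trace: 'M' (try body) → 'X' (try body, no exception) → 'B' (else) → 'G' (finally) → 'W' (after the try/except). Output: MXBGW

Answer: MXBGW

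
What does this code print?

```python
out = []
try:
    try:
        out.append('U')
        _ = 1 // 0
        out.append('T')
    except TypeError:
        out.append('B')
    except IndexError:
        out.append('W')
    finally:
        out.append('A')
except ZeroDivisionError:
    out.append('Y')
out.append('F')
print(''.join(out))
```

Execution trace: 'U' (try body) → 'A' (finally) → 'Y' (outer except ZeroDivisionError) → 'F' (after the try/except). Output: UAYF

Answer: UAYF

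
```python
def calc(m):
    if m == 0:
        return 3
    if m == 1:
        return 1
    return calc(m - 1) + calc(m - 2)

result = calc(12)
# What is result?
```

Build up from base cases: calc(0)=3, calc(1)=1, calc(2)=4, calc(3)=5, calc(4)=9, calc(5)=14, calc(6)=23, ..., calc(12)=411

Answer: 411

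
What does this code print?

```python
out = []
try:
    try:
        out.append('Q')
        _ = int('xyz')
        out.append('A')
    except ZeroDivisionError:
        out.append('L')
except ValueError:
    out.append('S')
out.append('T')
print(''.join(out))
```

Execution trace: 'Q' (try body) → 'S' (outer except ValueError) → 'T' (after the try/except). Output: QST

Answer: QST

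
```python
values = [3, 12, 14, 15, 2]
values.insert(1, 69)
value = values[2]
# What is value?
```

Trace:
`values = [3, 12, 14, 15, 2]` → values = [3, 12, 14, 15, 2]
`values.insert(1, 69)` → values = [3, 69, 12, 14, 15, 2]
`value = values[2]` → value = 12
So value = 12

Answer: 12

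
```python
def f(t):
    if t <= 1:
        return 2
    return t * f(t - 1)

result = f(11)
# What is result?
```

f(11) = 11 * 10 * 9 * 8 * 7 * 6 * 5 * 4 * 3 * 2 * 2 = 79833600

Answer: 79833600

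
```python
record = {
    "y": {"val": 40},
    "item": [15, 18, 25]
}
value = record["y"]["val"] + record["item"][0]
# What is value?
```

Trace:
`record = { ...` → record = {'y': {'val': 40}, 'item': [15, 18, 25]}
`value = record["y"]["val"] + record["item"][0]` → value = 55
So value = 55

Answer: 55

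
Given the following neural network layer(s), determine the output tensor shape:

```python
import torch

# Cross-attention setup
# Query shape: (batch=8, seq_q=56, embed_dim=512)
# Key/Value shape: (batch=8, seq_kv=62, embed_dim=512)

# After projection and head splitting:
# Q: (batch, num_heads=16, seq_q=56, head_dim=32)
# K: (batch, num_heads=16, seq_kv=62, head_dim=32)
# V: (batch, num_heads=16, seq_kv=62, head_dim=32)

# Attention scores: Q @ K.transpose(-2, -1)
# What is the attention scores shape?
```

Input: (8, 56, 512) -> Output: (8, 16, 56, 62)

Answer: (8, 16, 56, 62)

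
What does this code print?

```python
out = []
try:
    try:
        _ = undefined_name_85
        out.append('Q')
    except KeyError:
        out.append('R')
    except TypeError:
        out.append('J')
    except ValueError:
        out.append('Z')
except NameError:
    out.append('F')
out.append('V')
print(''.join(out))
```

Execution trace: 'F' (outer except NameError) → 'V' (after the try/except). Output: FV

Answer: FV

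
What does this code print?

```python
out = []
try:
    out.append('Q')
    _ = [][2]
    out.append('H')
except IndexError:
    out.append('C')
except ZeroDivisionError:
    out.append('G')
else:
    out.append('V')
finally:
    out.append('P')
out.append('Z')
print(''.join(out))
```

Execution trace: 'Q' (try body) → 'C' (except IndexError) → 'P' (finally) → 'Z' (after the try/except). Output: QCPZ

Answer: QCPZ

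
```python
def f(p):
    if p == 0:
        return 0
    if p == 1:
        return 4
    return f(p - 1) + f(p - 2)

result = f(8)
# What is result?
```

Build up from base cases: f(0)=0, f(1)=4, f(2)=4, f(3)=8, f(4)=12, f(5)=20, f(6)=32, ..., f(8)=84

Answer: 84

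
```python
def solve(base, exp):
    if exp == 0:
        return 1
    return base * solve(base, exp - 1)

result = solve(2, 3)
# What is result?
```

solve(2, 3) = 2 * 2 * 2 = 8

Answer: 8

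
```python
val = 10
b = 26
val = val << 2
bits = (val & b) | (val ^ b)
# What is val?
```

Trace:
`val = 10` → val = 10
`b = 26` → b = 26
`val = val << 2` → val = 40
`bits = (val & b) | (val ^ b)` → bits = 58
So val = 40

Answer: 40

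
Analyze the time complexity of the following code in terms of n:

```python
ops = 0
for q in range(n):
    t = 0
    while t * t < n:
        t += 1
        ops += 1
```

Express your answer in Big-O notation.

Each loop level contributes: n × √n. Multiplying the contributions gives O(n√n).

Answer: O(n√n)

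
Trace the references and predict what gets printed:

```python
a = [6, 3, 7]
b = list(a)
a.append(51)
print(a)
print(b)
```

Key concept: list() constructor creates copy.
Step by step:
`a = [6, 3, 7]` → a = [6, 3, 7]
`b = list(a)` → b = [6, 3, 7]
`a.append(51)` → a = [6, 3, 7, 51]
`print(a)` → prints [6, 3, 7, 51]
`print(b)` → prints [6, 3, 7]

Answer:
[6, 3, 7, 51]
[6, 3, 7]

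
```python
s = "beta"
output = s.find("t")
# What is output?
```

Trace:
`s = "beta"` → s = 'beta'
`output = s.find("t")` → output = 2
So output = 2

Answer: 2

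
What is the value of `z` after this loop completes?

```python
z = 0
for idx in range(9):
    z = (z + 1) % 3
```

Increment mod 3, 9 times = 0
`z` takes the values: 0 → 1 → 2 → 0 → 1 → 2 → 0 → 1 → 2 → 0

Answer: 0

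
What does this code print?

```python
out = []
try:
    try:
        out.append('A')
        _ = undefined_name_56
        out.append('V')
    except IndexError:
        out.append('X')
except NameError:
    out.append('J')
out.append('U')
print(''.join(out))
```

Execution trace: 'A' (try body) → 'J' (outer except NameError) → 'U' (after the try/except). Output: AJU

Answer: AJU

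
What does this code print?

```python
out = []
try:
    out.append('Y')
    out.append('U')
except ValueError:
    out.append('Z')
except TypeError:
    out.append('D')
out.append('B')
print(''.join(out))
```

Execution trace: 'Y' (try body) → 'U' (try body, no exception) → 'B' (after the try/except). Output: YUB

Answer: YUB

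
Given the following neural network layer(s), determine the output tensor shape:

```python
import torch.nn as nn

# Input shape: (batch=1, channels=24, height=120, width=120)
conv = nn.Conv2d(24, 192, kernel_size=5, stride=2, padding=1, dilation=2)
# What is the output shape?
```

Input: (1, 24, 120, 120) -> Output: (1, 192, 57, 57)

Answer: (1, 192, 57, 57)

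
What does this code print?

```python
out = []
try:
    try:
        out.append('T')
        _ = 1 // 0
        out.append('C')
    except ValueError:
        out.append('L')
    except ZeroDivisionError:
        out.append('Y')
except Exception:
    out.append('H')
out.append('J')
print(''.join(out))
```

Execution trace: 'T' (inner try body) → 'Y' (inner except ZeroDivisionError) → 'J' (after the try/except). Output: TYJ

Answer: TYJ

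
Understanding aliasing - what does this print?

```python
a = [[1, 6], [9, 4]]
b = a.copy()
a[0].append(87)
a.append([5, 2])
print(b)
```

Key concept: shallow copy with nested lists.
Step by step:
`a = [[1, 6], [9, 4]]` → a = [[1, 6], [9, 4]]
`b = a.copy()` → b = [[1, 6], [9, 4]]
`a[0].append(87)` → a = [[1, 6, 87], [9, 4]]; b = [[1, 6, 87], [9, 4]]
`a.append([5, 2])` → a = [[1, 6, 87], [9, 4], [5, 2]]
`print(b)` → prints [[1, 6, 87], [9, 4]]

Answer: [[1, 6, 87], [9, 4]]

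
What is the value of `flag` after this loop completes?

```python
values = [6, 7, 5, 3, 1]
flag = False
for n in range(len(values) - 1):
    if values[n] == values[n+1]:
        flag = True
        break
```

Check consecutive duplicates in [6, 7, 5, 3, 1]
`flag` takes the values: False

Answer: False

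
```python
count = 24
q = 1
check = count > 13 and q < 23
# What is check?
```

Trace:
`count = 24` → count = 24
`q = 1` → q = 1
`check = count > 13 and q < 23` → check = True
So check = True

Answer: True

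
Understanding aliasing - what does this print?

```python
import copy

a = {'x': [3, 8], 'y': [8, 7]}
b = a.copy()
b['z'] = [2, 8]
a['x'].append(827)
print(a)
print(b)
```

Key concept: shallow copy of dict with mutable values.
Step by step:
`a = {'x': [3, 8], 'y': [8, 7]}` → a = {'x': [3, 8], 'y': [8, 7]}
`b = a.copy()` → b = {'x': [3, 8], 'y': [8, 7]}
`b['z'] = [2, 8]` → b = {'x': [3, 8], 'y': [8, 7], 'z': [2, 8]}
`a['x'].append(827)` → a = {'x': [3, 8, 827], 'y': [8, 7]}; b = {'x': [3, 8, 827], 'y': [8, 7], 'z': [2, 8]}
`print(a)` → prints {'x': [3, 8, 827], 'y': [8, 7]}
`print(b)` → prints {'x': [3, 8, 827], 'y': [8, 7], 'z': [2, 8]}

Answer:
{'x': [3, 8, 827], 'y': [8, 7]}
{'x': [3, 8, 827], 'y': [8, 7], 'z': [2, 8]}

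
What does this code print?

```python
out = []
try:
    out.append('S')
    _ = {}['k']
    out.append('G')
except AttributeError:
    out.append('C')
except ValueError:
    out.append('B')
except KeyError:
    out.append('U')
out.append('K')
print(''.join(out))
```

Execution trace: 'S' (try body) → 'U' (except KeyError) → 'K' (after the try/except). Output: SUK

Answer: SUK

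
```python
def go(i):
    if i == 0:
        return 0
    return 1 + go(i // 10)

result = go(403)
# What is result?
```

Count of digits of 403: 3

Answer: 3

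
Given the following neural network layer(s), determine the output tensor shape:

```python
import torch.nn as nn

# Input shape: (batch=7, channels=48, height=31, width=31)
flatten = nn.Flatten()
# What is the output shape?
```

Input: (7, 48, 31, 31) -> Output: (7, 46128)

Answer: (7, 46128)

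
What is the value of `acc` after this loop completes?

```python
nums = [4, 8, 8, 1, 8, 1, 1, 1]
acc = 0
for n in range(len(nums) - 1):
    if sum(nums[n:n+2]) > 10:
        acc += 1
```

Count windows with sum > 10
`acc` takes the values: 0 → 1 → 2

Answer: 2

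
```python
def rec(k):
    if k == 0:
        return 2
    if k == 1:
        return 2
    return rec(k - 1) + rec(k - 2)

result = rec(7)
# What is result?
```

Build up from base cases: rec(0)=2, rec(1)=2, rec(2)=4, rec(3)=6, rec(4)=10, rec(5)=16, rec(6)=26, ..., rec(7)=42

Answer: 42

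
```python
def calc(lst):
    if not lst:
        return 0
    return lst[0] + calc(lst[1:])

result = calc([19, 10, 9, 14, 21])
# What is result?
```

19 + 10 + 9 + 14 + 21 + 0 = 73

Answer: 73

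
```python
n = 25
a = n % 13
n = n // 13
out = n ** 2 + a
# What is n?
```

Trace:
`n = 25` → n = 25
`a = n % 13` → a = 12
`n = n // 13` → n = 1
`out = n ** 2 + a` → out = 13
So n = 1

Answer: 1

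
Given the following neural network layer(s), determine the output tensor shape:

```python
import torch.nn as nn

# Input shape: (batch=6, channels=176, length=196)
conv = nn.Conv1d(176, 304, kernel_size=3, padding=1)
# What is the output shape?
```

Input: (6, 176, 196) -> Output: (6, 304, 196)

Answer: (6, 304, 196)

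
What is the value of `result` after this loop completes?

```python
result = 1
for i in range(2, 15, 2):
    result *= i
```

Product of even numbers 2 to 14
`result` takes the values: 1 → 2 → 8 → 48 → 384 → 3840 → 46080 → 645120

Answer: 645120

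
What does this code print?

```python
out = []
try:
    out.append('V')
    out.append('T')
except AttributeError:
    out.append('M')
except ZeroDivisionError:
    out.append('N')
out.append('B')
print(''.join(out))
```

Execution trace: 'V' (try body) → 'T' (try body, no exception) → 'B' (after the try/except). Output: VTB

Answer: VTB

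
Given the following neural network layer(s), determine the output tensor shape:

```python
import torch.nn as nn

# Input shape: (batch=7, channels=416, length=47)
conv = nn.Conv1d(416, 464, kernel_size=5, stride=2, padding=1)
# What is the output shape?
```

Input: (7, 416, 47) -> Output: (7, 464, 23)

Answer: (7, 464, 23)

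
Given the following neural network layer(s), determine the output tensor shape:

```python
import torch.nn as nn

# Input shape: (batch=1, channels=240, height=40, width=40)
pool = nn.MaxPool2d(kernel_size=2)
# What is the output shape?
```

Input: (1, 240, 40, 40) -> Output: (1, 240, 20, 20)

Answer: (1, 240, 20, 20)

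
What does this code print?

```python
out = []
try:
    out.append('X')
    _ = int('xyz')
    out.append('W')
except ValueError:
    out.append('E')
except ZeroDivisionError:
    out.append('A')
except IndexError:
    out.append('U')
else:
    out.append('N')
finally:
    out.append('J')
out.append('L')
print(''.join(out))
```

Execution trace: 'X' (try body) → 'E' (except ValueError) → 'J' (finally) → 'L' (after the try/except). Output: XEJL

Answer: XEJL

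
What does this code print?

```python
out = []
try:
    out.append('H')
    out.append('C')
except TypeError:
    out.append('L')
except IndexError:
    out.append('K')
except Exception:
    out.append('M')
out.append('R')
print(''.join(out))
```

Execution trace: 'H' (try body) → 'C' (try body, no exception) → 'R' (after the try/except). Output: HCR

Answer: HCR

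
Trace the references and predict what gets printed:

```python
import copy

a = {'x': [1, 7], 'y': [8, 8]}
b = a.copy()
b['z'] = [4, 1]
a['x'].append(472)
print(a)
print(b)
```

Key concept: shallow copy of dict with mutable values.
Step by step:
`a = {'x': [1, 7], 'y': [8, 8]}` → a = {'x': [1, 7], 'y': [8, 8]}
`b = a.copy()` → b = {'x': [1, 7], 'y': [8, 8]}
`b['z'] = [4, 1]` → b = {'x': [1, 7], 'y': [8, 8], 'z': [4, 1]}
`a['x'].append(472)` → a = {'x': [1, 7, 472], 'y': [8, 8]}; b = {'x': [1, 7, 472], 'y': [8, 8], 'z': [4, 1]}
`print(a)` → prints {'x': [1, 7, 472], 'y': [8, 8]}
`print(b)` → prints {'x': [1, 7, 472], 'y': [8, 8], 'z': [4, 1]}

Answer:
{'x': [1, 7, 472], 'y': [8, 8]}
{'x': [1, 7, 472], 'y': [8, 8], 'z': [4, 1]}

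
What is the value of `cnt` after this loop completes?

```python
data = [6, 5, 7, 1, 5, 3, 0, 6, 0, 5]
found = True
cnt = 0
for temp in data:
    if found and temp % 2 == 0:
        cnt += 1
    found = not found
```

Count even values at even positions
`cnt` takes the values: 0 → 1 → 2 → 3

Answer: 3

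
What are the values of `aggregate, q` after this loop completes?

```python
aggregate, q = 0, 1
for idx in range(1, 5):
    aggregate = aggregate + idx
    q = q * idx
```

Sum and factorial of 1 to 4
`aggregate, q` takes the values: (0, 1) → (1, 1) → (3, 1) → (3, 2) → (6, 2) → (6, 6) → (10, 6) → (10, 24)

Answer: 10, 24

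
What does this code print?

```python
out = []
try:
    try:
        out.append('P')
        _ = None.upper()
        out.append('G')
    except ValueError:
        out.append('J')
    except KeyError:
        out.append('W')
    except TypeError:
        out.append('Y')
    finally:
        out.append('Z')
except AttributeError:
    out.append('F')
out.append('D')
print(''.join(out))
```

Execution trace: 'P' (try body) → 'Z' (finally) → 'F' (outer except AttributeError) → 'D' (after the try/except). Output: PZFD

Answer: PZFD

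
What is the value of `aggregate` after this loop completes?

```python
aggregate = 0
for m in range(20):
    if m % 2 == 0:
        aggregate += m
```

Sum of even numbers 0 to 19
`aggregate` takes the values: 0 → 2 → 6 → 12 → 20 → 30 → 42 → 56 → 72 → 90

Answer: 90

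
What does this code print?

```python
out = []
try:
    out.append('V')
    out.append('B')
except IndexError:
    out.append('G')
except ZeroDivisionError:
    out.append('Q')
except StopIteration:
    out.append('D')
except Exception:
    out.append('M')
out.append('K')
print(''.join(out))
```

Execution trace: 'V' (try body) → 'B' (try body, no exception) → 'K' (after the try/except). Output: VBK

Answer: VBK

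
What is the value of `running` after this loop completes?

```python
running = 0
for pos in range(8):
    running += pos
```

Sum of 0 to 7 = 28
`running` takes the values: 0 → 1 → 3 → 6 → 10 → 15 → 21 → 28

Answer: 28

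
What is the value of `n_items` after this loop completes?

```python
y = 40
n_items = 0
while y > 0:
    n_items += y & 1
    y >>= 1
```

Count set bits in 40 (binary: 0b101000)
`n_items` takes the values: 0 → 1 → 2

Answer: 2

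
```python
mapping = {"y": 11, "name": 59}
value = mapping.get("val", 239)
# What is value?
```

Trace:
`mapping = {"y": 11, "name": 59}` → mapping = {'y': 11, 'name': 59}
`value = mapping.get("val", 239)` → value = 239
So value = 239

Answer: 239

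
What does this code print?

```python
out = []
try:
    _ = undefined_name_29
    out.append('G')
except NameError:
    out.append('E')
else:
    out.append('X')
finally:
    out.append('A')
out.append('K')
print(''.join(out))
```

Execution trace: 'E' (except NameError) → 'A' (finally) → 'K' (after the try/except). Output: EAK

Answer: EAK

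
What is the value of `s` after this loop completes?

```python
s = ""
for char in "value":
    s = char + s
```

Reverse 'value'
`s` takes the values: "" → "v" → "av" → "lav" → "ulav" → "eulav"

Answer: "eulav"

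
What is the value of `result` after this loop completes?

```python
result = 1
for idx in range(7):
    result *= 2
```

2^7 = 128
`result` takes the values: 1 → 2 → 4 → 8 → 16 → 32 → 64 → 128

Answer: 128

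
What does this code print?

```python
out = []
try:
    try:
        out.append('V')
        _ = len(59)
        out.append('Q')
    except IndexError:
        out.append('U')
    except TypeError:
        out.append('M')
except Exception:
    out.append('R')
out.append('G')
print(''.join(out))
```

Execution trace: 'V' (inner try body) → 'M' (inner except TypeError) → 'G' (after the try/except). Output: VMG

Answer: VMG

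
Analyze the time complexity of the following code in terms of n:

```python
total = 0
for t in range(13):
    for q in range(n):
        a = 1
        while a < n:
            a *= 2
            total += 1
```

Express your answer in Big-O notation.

Each loop level contributes: 1 × n × log n. Multiplying the contributions gives O(n log n).

Answer: O(n log n)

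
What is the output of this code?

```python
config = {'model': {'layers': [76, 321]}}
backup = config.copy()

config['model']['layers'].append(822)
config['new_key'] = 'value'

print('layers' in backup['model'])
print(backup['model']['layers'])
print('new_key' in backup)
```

Key concept: shallow copy gotcha with nested dict.
Step by step:
`config = {'model': {'layers': [76, 321]}}` → config = {'model': {'layers': [76, 321]}}
`backup = config.copy()` → backup = {'model': {'layers': [76, 321]}}
`config['model']['layers'].append(822)` → config = {'model': {'layers': [76, 321, 822]}}; backup = {'model': {'layers': [76, 321, 822]}}
`config['new_key'] = 'value'` → config = {'model': {'layers': [76, 321, 822]}, 'new_key': 'value'}
`print('layers' in backup['model'])` → prints True
`print(backup['model']['layers'])` → prints [76, 321, 822]
`print('new_key' in backup)` → prints False

Answer:
True
[76, 321, 822]
False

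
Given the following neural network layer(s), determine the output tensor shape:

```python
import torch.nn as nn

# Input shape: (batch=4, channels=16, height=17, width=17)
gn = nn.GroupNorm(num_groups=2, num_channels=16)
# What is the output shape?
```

Input: (4, 16, 17, 17) -> Output: (4, 16, 17, 17)

Answer: (4, 16, 17, 17)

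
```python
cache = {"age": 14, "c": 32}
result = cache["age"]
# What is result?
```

Trace:
`cache = {"age": 14, "c": 32}` → cache = {'age': 14, 'c': 32}
`result = cache["age"]` → result = 14
So result = 14

Answer: 14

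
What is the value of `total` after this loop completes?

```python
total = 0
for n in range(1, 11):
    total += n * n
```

Sum of squares 1² to 10² = 385
`total` takes the values: 0 → 1 → 5 → 14 → 30 → 55 → 91 → 140 → 204 → 285 → 385

Answer: 385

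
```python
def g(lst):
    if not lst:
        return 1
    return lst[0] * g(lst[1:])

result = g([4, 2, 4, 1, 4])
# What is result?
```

Product over [4, 2, 4, 1, 4] = 4 * 2 * 4 * 1 * 4 = 128

Answer: 128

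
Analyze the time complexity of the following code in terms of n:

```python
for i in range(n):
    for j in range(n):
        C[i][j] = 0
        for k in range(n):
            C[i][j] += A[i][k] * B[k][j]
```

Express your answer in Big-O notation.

This is Naive matrix multiplication. Time complexity: O(n³).

Answer: O(n³)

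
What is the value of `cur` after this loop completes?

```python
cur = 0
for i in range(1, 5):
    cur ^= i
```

XOR of 1 to 4
`cur` takes the values: 0 → 1 → 3 → 0 → 4

Answer: 4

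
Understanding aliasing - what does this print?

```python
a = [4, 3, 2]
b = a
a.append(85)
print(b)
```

Key concept: basic list aliasing.
Step by step:
`a = [4, 3, 2]` → a = [4, 3, 2]
`b = a` → b = [4, 3, 2] (same object as a)
`a.append(85)` → a = [4, 3, 2, 85] (same object as b); b = [4, 3, 2, 85] (same object as a)
`print(b)` → prints [4, 3, 2, 85]

Answer: [4, 3, 2, 85]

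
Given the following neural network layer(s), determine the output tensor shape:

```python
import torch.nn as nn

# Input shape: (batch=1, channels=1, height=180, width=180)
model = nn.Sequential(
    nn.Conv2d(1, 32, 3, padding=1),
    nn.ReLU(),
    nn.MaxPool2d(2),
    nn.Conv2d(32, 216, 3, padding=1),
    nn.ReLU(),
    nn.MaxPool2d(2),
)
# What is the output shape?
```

Input: (1, 1, 180, 180) -> after first Conv2d: (1, 32, 180, 180) -> after first MaxPool2d: (1, 32, 90, 90) -> after second Conv2d: (1, 216, 90, 90) -> Output: (1, 216, 45, 45)

Answer: (1, 216, 45, 45)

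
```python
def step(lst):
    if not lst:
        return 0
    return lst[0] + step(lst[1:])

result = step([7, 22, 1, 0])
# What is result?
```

7 + 22 + 1 + 0 + 0 = 30

Answer: 30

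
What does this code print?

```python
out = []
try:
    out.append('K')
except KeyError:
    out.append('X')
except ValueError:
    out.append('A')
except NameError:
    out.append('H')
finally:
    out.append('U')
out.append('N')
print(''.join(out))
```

Execution trace: 'K' (try body, no exception) → 'U' (finally) → 'N' (after the try/except). Output: KUN

Answer: KUN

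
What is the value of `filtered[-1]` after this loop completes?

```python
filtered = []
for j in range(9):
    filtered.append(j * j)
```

Last element of squares 0 to 8
`filtered` takes the values: [] → [0] → [0, 1] → [0, 1, 4] → [0, 1, 4, 9] → [0, 1, 4, 9, 16] → [0, 1, 4, 9, 16, 25] → [0, 1, 4, 9, 16, 25, 36] → [0, 1, 4, 9, 16, 25, 36, 49] → [0, 1, 4, 9, 16, 25, 36, 49, 64]
So `filtered[-1]` = 64

Answer: 64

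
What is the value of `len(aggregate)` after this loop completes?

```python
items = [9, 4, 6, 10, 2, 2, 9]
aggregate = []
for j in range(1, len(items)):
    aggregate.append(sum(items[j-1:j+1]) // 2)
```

Number of 2-element averages
`aggregate` takes the values: [] → [6] → [6, 5] → [6, 5, 8] → [6, 5, 8, 6] → [6, 5, 8, 6, 2] → [6, 5, 8, 6, 2, 5]
So `len(aggregate)` = 6

Answer: 6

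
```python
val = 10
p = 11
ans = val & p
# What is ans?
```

Trace:
`val = 10` → val = 10
`p = 11` → p = 11
`ans = val & p` → ans = 10
So ans = 10

Answer: 10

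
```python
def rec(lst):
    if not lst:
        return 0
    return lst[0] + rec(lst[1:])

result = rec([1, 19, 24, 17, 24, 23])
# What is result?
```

1 + 19 + 24 + 17 + 24 + 23 + 0 = 108

Answer: 108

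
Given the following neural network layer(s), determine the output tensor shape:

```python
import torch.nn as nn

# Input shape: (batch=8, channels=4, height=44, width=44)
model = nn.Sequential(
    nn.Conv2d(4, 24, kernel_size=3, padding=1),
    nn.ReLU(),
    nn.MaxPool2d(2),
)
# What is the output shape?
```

Input: (8, 4, 44, 44) -> after Conv2d: (8, 24, 44, 44) -> after ReLU: (8, 24, 44, 44) -> Output: (8, 24, 22, 22)

Answer: (8, 24, 22, 22)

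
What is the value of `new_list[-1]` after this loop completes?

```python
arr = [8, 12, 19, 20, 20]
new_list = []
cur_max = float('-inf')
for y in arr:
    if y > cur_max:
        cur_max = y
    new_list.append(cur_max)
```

Running max ends at 20
`new_list` takes the values: [] → [8] → [8, 12] → [8, 12, 19] → [8, 12, 19, 20] → [8, 12, 19, 20, 20]
So `new_list[-1]` = 20

Answer: 20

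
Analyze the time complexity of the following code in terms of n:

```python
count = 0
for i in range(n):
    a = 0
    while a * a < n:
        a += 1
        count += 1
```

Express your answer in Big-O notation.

Each loop level contributes: n × √n. Multiplying the contributions gives O(n√n).

Answer: O(n√n)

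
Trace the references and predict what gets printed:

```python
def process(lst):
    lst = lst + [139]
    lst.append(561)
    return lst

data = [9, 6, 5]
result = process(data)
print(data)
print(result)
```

Key concept: rebinding parameter vs mutation.
Step by step:
`data = [9, 6, 5]` → data = [9, 6, 5]
`result = process(data)` → result = [9, 6, 5, 139, 561]
`print(data)` → prints [9, 6, 5]
`print(result)` → prints [9, 6, 5, 139, 561]

Answer:
[9, 6, 5]
[9, 6, 5, 139, 561]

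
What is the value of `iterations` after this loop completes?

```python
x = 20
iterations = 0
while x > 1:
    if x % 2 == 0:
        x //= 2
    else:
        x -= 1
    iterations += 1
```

Steps to reduce 20 to 1
`iterations` takes the values: 0 → 1 → 2 → 3 → 4 → 5

Answer: 5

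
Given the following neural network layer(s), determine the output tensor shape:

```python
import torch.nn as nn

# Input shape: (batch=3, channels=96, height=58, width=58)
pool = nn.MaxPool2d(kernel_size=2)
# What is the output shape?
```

Input: (3, 96, 58, 58) -> Output: (3, 96, 29, 29)

Answer: (3, 96, 29, 29)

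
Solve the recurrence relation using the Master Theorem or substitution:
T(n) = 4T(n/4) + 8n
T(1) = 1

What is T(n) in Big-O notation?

By Master Theorem: a=4, b=4, f(n)=8n. Since log_4(4) = 1 and f(n) = Θ(n^1), Case 2 applies. T(n) = O(n log n).

Answer: O(n log n)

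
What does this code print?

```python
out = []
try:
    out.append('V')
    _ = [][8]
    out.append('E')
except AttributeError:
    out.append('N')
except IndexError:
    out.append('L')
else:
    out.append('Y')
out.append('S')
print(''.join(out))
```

Execution trace: 'V' (try body) → 'L' (except IndexError) → 'S' (after the try/except). Output: VLS

Answer: VLS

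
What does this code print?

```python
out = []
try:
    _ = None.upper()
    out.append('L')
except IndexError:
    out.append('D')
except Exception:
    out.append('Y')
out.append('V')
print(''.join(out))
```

Execution trace: 'Y' (except Exception) → 'V' (after the try/except). Output: YV

Answer: YV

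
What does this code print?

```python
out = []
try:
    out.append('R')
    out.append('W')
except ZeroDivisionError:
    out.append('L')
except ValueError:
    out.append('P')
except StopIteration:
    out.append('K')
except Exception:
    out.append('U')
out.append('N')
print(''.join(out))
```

Execution trace: 'R' (try body) → 'W' (try body, no exception) → 'N' (after the try/except). Output: RWN

Answer: RWN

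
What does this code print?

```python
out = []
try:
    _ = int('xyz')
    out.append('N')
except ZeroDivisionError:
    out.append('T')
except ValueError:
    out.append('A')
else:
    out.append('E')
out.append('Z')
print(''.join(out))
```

Execution trace: 'A' (except ValueError) → 'Z' (after the try/except). Output: AZ

Answer: AZ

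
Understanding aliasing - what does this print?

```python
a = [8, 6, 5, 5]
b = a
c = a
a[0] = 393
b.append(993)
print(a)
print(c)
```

Key concept: multiple aliases.
Step by step:
`a = [8, 6, 5, 5]` → a = [8, 6, 5, 5]
`b = a` → b = [8, 6, 5, 5] (same object as a)
`c = a` → c = [8, 6, 5, 5] (same object as a, b)
`a[0] = 393` → a = [393, 6, 5, 5] (same object as b, c); b = [393, 6, 5, 5] (same object as a, c); c = [393, 6, 5, 5] (same object as a, b)
`b.append(993)` → a = [393, 6, 5, 5, 993] (same object as b, c); b = [393, 6, 5, 5, 993] (same object as a, c); c = [393, 6, 5, 5, 993] (same object as a, b)
`print(a)` → prints [393, 6, 5, 5, 993]
`print(c)` → prints [393, 6, 5, 5, 993]

Answer:
[393, 6, 5, 5, 993]
[393, 6, 5, 5, 993]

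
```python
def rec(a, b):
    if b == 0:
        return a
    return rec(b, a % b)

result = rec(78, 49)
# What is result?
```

rec(78, 49) -> rec(49, 29) -> rec(29, 20) -> rec(20, 9) -> rec(9, 2) -> rec(2, 1) -> rec(1, 0) -> 1

Answer: 1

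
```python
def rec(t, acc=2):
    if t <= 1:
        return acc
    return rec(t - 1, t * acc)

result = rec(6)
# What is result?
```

Accumulator trace (n, acc): (6, 2) -> (5, 12) -> (4, 60) -> (3, 240) -> (2, 720) -> (1, 1440) -> return 1440

Answer: 1440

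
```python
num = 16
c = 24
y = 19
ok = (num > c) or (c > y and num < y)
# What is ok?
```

Trace:
`num = 16` → num = 16
`c = 24` → c = 24
`y = 19` → y = 19
`ok = (num > c) or (c > y and num < y)` → ok = True
So ok = True

Answer: True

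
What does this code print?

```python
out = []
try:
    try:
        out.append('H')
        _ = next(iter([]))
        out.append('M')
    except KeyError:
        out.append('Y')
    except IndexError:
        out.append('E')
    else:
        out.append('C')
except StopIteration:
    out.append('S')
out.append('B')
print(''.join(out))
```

Execution trace: 'H' (try body) → 'S' (outer except StopIteration) → 'B' (after the try/except). Output: HSB

Answer: HSB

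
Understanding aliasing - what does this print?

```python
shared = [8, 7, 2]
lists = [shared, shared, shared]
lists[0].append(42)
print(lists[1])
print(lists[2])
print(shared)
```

Key concept: list of same reference.
Step by step:
`shared = [8, 7, 2]` → shared = [8, 7, 2]
`lists = [shared, shared, shared]` → lists = [[8, 7, 2], [8, 7, 2], [8, 7, 2]]
`lists[0].append(42)` → shared = [8, 7, 2, 42]; lists = [[8, 7, 2, 42], [8, 7, 2, 42], [8, 7, 2, 42]]
`print(lists[1])` → prints [8, 7, 2, 42]
`print(lists[2])` → prints [8, 7, 2, 42]
`print(shared)` → prints [8, 7, 2, 42]

Answer:
[8, 7, 2, 42]
[8, 7, 2, 42]
[8, 7, 2, 42]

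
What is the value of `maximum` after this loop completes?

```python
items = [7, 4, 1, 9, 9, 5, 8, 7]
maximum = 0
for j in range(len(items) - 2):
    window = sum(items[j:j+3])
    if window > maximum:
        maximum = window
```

Max sum of 3-element window in [7, 4, 1, 9, 9, 5, 8, 7]
`maximum` takes the values: 0 → 12 → 14 → 19 → 23

Answer: 23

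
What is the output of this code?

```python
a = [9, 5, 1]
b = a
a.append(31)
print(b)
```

Key concept: basic list aliasing.
Step by step:
`a = [9, 5, 1]` → a = [9, 5, 1]
`b = a` → b = [9, 5, 1] (same object as a)
`a.append(31)` → a = [9, 5, 1, 31] (same object as b); b = [9, 5, 1, 31] (same object as a)
`print(b)` → prints [9, 5, 1, 31]

Answer: [9, 5, 1, 31]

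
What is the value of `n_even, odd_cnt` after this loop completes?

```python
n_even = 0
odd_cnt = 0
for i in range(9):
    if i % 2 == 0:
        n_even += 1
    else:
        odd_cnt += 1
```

Count evens and odds in range(9)
`n_even, odd_cnt` takes the values: (0, 0) → (1, 0) → (1, 1) → (2, 1) → (2, 2) → (3, 2) → (3, 3) → (4, 3) → (4, 4) → (5, 4)

Answer: 5, 4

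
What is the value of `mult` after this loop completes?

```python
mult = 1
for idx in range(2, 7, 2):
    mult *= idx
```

Product of even numbers 2 to 6
`mult` takes the values: 1 → 2 → 8 → 48

Answer: 48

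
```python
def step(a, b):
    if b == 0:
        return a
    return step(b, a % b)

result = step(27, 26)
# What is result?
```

step(27, 26) -> step(26, 1) -> step(1, 0) -> 1

Answer: 1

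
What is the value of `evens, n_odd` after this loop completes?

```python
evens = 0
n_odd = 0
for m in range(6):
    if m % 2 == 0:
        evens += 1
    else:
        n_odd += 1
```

Count evens and odds in range(6)
`evens, n_odd` takes the values: (0, 0) → (1, 0) → (1, 1) → (2, 1) → (2, 2) → (3, 2) → (3, 3)

Answer: 3, 3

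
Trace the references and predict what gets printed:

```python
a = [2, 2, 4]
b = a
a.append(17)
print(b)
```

Key concept: basic list aliasing.
Step by step:
`a = [2, 2, 4]` → a = [2, 2, 4]
`b = a` → b = [2, 2, 4] (same object as a)
`a.append(17)` → a = [2, 2, 4, 17] (same object as b); b = [2, 2, 4, 17] (same object as a)
`print(b)` → prints [2, 2, 4, 17]

Answer: [2, 2, 4, 17]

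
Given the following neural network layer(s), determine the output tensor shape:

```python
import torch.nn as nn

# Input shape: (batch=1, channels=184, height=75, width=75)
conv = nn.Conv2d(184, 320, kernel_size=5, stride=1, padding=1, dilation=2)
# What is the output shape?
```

Input: (1, 184, 75, 75) -> Output: (1, 320, 69, 69)

Answer: (1, 320, 69, 69)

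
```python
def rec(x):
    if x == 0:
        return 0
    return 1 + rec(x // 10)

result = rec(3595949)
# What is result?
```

Count of digits of 3595949: 7

Answer: 7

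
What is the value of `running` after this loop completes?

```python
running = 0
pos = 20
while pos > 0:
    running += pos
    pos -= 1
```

Sum 20 down to 1
`running` takes the values: 0 → 20 → 39 → 57 → 74 → 90 → 105 → 119 → 132 → 144 → 155 → 165 → 174 → 182 → 189 → 195 → 200 → 204 → 207 → 209 → 210

Answer: 210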